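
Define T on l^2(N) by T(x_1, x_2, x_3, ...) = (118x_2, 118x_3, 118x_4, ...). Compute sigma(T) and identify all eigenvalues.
sigma(T) = closed disk {z in C : |z| ≤ 118}; sigma_p(T) = open disk {z in C : |z| < 118}

Note T = 118·V where V is the unit left shift (V x)_k = x_{k+1}; so sigma(T) = 118·sigma(V) and ||T|| = 118||V||. ||T x||^2 = 13924sum_{k≥2} |x_k|^2 ≤ 13924||x||^2, with equality on {x : x_1 = 0}, so ||T|| = 118. For any lambda with |lambda| < 118, set r = lambda/118 (|r| < 1); the vector x = (1, r, r^2, ...) is in l^2 and satisfies T x = 118(r, r^2, ...) = lambda x, so lambda is an eigenvalue. On the boundary |lambda| = 118 the geometric series diverges, so no l^2 eigenvector exists, but these lambda lie in the approximate point spectrum. Hence sigma(T) is the closed disk of radius 118 and sigma_p(T) is the open disk.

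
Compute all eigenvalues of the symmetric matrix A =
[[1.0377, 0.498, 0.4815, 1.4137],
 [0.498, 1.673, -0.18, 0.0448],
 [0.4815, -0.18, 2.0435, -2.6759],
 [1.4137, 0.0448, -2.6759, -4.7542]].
sigma(A) ≈ {-6, 1, 2, 3}

A is real symmetric, so its spectrum consists of real eigenvalues. Expanding the characteristic polynomial of the displayed matrix gives
  det(λ I - A) = p(λ) = λ^4 + (0)λ^3 + (-25)λ^2 + (60)λ + (-36).
Solving p(λ) = 0 yields eigenvalues ≈ -6, 1, 2, 3. (A is shown rounded to 4 decimals, so these recover the underlying integer eigenvalues to within that precision.)
Verification: the trace of A = 0 equals the sum of eigenvalues 0, and det(A) ≈ -36.0002 matches the eigenvalue product -36.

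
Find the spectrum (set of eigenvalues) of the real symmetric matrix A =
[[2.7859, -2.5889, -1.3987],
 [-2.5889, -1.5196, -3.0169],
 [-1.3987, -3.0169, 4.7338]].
sigma(A) ≈ {-4, 4, 6}

A is real symmetric, so its spectrum consists of real eigenvalues. Expanding the characteristic polynomial of the displayed matrix gives
  det(λ I - A) = p(λ) = λ^3 + (-6)λ^2 + (-16)λ + (96).
Solving p(λ) = 0 yields eigenvalues ≈ -4, 4, 6. (A is shown rounded to 4 decimals, so these recover the underlying integer eigenvalues to within that precision.)
Verification: the trace of A = 6 equals the sum of eigenvalues 6, and det(A) ≈ -96.0006 matches the eigenvalue product -96.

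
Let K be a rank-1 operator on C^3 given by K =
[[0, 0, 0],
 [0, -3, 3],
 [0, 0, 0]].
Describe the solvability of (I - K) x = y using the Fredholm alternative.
(I - K) is invertible (det(I - K) = 4 ≠ 0), so for every y in C^3 the equation (I - K) x = y has a unique solution.

K has rank 1, so it is an outer product K = u v^T: every row of K is a multiple of one row vector. Reading off the entries, u = (0, -1, 0) and v = (0, 3, -3) (row i of K equals u_i·v^T). A rank-one matrix u v^T satisfies K u = u (v·u) and kills the (2)-dimensional subspace v^⊥, so its characteristic polynomial is lambda^2 (lambda - v·u) with v·u = tr K = -3. Hence the eigenvalues of I - K are 1 (multiplicity 2) and 1 - (-3) = 4, so det(I - K) = 4. (Direct check: I - K =
[[1, 0, 0],
 [0, 4, -3],
 [0, 0, 1]]
has determinant 4.) The finite-dimensional Fredholm alternative says: either (I - K) is invertible, or ker(I - K) ≠ {0} and then range(I - K) = ker((I - K)^*)^⊥, with dim ker(I - K) = dim ker((I - K)^*). Since det(I - K) ≠ 0, 1 is not an eigenvalue of K and ker(I - K) = {0}, so we are in the first case: for every y there is a unique x = (I - K)^(-1) y. Explicitly, by the Sherman–Morrison formula, (I - u v^T)^(-1) = I + u v^T/(1 - v·u), i.e. (I - K)^(-1) = I + K/(4).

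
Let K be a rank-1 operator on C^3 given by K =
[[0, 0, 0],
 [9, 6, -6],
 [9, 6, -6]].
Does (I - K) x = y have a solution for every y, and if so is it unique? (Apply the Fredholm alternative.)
(I - K) is invertible (det(I - K) = 1 ≠ 0), so for every y in C^3 the equation (I - K) x = y has a unique solution.

K has rank 1, so it is an outer product K = u v^T: every row of K is a multiple of one row vector. Reading off the entries, u = (0, -3, -3) and v = (-3, -2, 2) (row i of K equals u_i·v^T). A rank-one matrix u v^T satisfies K u = u (v·u) and kills the (2)-dimensional subspace v^⊥, so its characteristic polynomial is lambda^2 (lambda - v·u) with v·u = tr K = 0. Hence the eigenvalues of I - K are 1 (multiplicity 2) and 1 - (0) = 1, so det(I - K) = 1. (Direct check: I - K =
[[1, 0, 0],
 [-9, -5, 6],
 [-9, -6, 7]]
has determinant 1.) The finite-dimensional Fredholm alternative says: either (I - K) is invertible, or ker(I - K) ≠ {0} and then range(I - K) = ker((I - K)^*)^⊥, with dim ker(I - K) = dim ker((I - K)^*). Since det(I - K) ≠ 0, 1 is not an eigenvalue of K and ker(I - K) = {0}, so we are in the first case: for every y there is a unique x = (I - K)^(-1) y. Explicitly, by the Sherman–Morrison formula, (I - u v^T)^(-1) = I + u v^T/(1 - v·u), i.e. (I - K)^(-1) = I + K.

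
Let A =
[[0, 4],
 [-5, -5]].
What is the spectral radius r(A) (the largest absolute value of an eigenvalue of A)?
r(A) = sqrt(20) ≈ 4.4721

The eigenvalues of A are the roots of its characteristic polynomial. With M = A (coefficients from the trace and determinant):
  p(λ) = det(λ I - M) = λ^2 + 5λ + 20.
For λ^2 + 5λ + 20 the discriminant is -55. It is negative, so the roots are the complex-conjugate pair λ = -5/2 ± (sqrt(55)/2) i ≈ -2.5 ± 3.7081i. For a conjugate pair the product of the roots equals the constant term, so |λ|^2 = 20 and |λ| = sqrt(20) ≈ 4.4721.
Thus the eigenvalues (to 4 decimals) are -2.5 ± 3.7081i (modulus 4.4721). The spectral radius is the largest modulus: r(A) = sqrt(20) ≈ 4.4721. (Cross-check: r(A) ≤ ||A||_2 ≈ 7.6973; equality holds whenever A is normal, though it can also hold for some non-normal A.)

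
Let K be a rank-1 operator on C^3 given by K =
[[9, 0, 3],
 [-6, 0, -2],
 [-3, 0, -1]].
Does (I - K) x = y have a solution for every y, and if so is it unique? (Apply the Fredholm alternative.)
(I - K) is invertible (det(I - K) = -7 ≠ 0), so for every y in C^3 the equation (I - K) x = y has a unique solution.

K has rank 1, so it is an outer product K = u v^T: every row of K is a multiple of one row vector. Reading off the entries, u = (-3, 2, 1) and v = (-3, 0, -1) (row i of K equals u_i·v^T). A rank-one matrix u v^T satisfies K u = u (v·u) and kills the (2)-dimensional subspace v^⊥, so its characteristic polynomial is lambda^2 (lambda - v·u) with v·u = tr K = 8. Hence the eigenvalues of I - K are 1 (multiplicity 2) and 1 - (8) = -7, so det(I - K) = -7. (Direct check: I - K =
[[-8, 0, -3],
 [6, 1, 2],
 [3, 0, 2]]
has determinant -7.) The finite-dimensional Fredholm alternative says: either (I - K) is invertible, or ker(I - K) ≠ {0} and then range(I - K) = ker((I - K)^*)^⊥, with dim ker(I - K) = dim ker((I - K)^*). Since det(I - K) ≠ 0, 1 is not an eigenvalue of K and ker(I - K) = {0}, so we are in the first case: for every y there is a unique x = (I - K)^(-1) y. Explicitly, by the Sherman–Morrison formula, (I - u v^T)^(-1) = I + u v^T/(1 - v·u), i.e. (I - K)^(-1) = I + K/(-7).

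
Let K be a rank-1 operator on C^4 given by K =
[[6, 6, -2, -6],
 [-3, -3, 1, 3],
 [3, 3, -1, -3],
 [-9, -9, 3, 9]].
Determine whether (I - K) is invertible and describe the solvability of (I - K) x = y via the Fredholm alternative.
(I - K) is invertible (det(I - K) = -10 ≠ 0), so for every y in C^4 the equation (I - K) x = y has a unique solution.

K has rank 1, so it is an outer product K = u v^T: every row of K is a multiple of one row vector. Reading off the entries, u = (-2, 1, -1, 3) and v = (-3, -3, 1, 3) (row i of K equals u_i·v^T). A rank-one matrix u v^T satisfies K u = u (v·u) and kills the (3)-dimensional subspace v^⊥, so its characteristic polynomial is lambda^3 (lambda - v·u) with v·u = tr K = 11. Hence the eigenvalues of I - K are 1 (multiplicity 3) and 1 - (11) = -10, so det(I - K) = -10. (Direct check: I - K =
[[-5, -6, 2, 6],
 [3, 4, -1, -3],
 [-3, -3, 2, 3],
 [9, 9, -3, -8]]
has determinant -10.) The finite-dimensional Fredholm alternative says: either (I - K) is invertible, or ker(I - K) ≠ {0} and then range(I - K) = ker((I - K)^*)^⊥, with dim ker(I - K) = dim ker((I - K)^*). Since det(I - K) ≠ 0, 1 is not an eigenvalue of K and ker(I - K) = {0}, so we are in the first case: for every y there is a unique x = (I - K)^(-1) y. Explicitly, by the Sherman–Morrison formula, (I - u v^T)^(-1) = I + u v^T/(1 - v·u), i.e. (I - K)^(-1) = I + K/(-10).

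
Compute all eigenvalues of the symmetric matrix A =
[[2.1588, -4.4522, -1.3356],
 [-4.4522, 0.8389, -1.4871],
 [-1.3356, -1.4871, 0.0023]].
sigma(A) ≈ {-4, 1, 6}

A is real symmetric, so its spectrum consists of real eigenvalues. Expanding the characteristic polynomial of the displayed matrix gives
  det(λ I - A) = p(λ) = λ^3 + (-3)λ^2 + (-22)λ + (23.9977).
Solving p(λ) = 0 yields eigenvalues ≈ -4, 1, 6. (A is shown rounded to 4 decimals, so these recover the underlying integer eigenvalues to within that precision.)
Verification: the trace of A = 3 equals the sum of eigenvalues 3, and det(A) ≈ -23.9977 matches the eigenvalue product -24.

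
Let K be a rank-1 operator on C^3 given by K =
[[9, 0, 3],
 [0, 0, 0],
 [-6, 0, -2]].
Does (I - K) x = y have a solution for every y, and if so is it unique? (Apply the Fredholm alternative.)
(I - K) is invertible (det(I - K) = -6 ≠ 0), so for every y in C^3 the equation (I - K) x = y has a unique solution.

K has rank 1, so it is an outer product K = u v^T: every row of K is a multiple of one row vector. Reading off the entries, u = (3, 0, -2) and v = (3, 0, 1) (row i of K equals u_i·v^T). A rank-one matrix u v^T satisfies K u = u (v·u) and kills the (2)-dimensional subspace v^⊥, so its characteristic polynomial is lambda^2 (lambda - v·u) with v·u = tr K = 7. Hence the eigenvalues of I - K are 1 (multiplicity 2) and 1 - (7) = -6, so det(I - K) = -6. (Direct check: I - K =
[[-8, 0, -3],
 [0, 1, 0],
 [6, 0, 3]]
has determinant -6.) The finite-dimensional Fredholm alternative says: either (I - K) is invertible, or ker(I - K) ≠ {0} and then range(I - K) = ker((I - K)^*)^⊥, with dim ker(I - K) = dim ker((I - K)^*). Since det(I - K) ≠ 0, 1 is not an eigenvalue of K and ker(I - K) = {0}, so we are in the first case: for every y there is a unique x = (I - K)^(-1) y. Explicitly, by the Sherman–Morrison formula, (I - u v^T)^(-1) = I + u v^T/(1 - v·u), i.e. (I - K)^(-1) = I + K/(-6).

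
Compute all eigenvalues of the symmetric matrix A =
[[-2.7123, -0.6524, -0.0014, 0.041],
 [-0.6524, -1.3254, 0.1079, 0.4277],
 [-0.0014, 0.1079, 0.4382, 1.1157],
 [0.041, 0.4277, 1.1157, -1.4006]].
sigma(A) ≈ {-3, -2, -1, 1}

A is real symmetric, so its spectrum consists of real eigenvalues. Expanding the characteristic polynomial of the displayed matrix gives
  det(λ I - A) = p(λ) = λ^4 + (5)λ^3 + (5)λ^2 + (-5)λ + (-6).
Solving p(λ) = 0 yields eigenvalues ≈ -3, -2, -1, 1. (A is shown rounded to 4 decimals, so these recover the underlying integer eigenvalues to within that precision.)
Verification: the trace of A = -5 equals the sum of eigenvalues -5, and det(A) ≈ -5.9998 matches the eigenvalue product -6.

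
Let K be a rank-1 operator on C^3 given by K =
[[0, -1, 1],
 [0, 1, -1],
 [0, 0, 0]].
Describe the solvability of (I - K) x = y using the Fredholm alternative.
(I - K) is singular (det(I - K) = 0, i.e. 1 ∈ sigma(K)). (I - K) x = y is solvable iff y ⊥ ker((I - K)^*) = span{(0, -1, 1)}, i.e. iff -y_2 + y_3 = 0. When solvable, the solutions are x = y + c·(1, -1, 0), c arbitrary (ker(I - K) = span{(1, -1, 0)}, dimension 1).

K has rank 1, so it is an outer product K = u v^T: every row of K is a multiple of one row vector. Reading off the entries, u = (1, -1, 0) and v = (0, -1, 1) (row i of K equals u_i·v^T). A rank-one matrix u v^T satisfies K u = u (v·u) and kills the (2)-dimensional subspace v^⊥, so its characteristic polynomial is lambda^2 (lambda - v·u) with v·u = tr K = 1. Hence the eigenvalues of I - K are 1 (multiplicity 2) and 1 - (1) = 0, so det(I - K) = 0. (Direct check: I - K =
[[1, 1, -1],
 [0, 0, 1],
 [0, 0, 1]]
has determinant 0.) So 1 is an eigenvalue of K and (I - K) is not invertible. The finite-dimensional Fredholm alternative says: either (I - K) is invertible, or ker(I - K) ≠ {0} and then range(I - K) = ker((I - K)^*)^⊥, with dim ker(I - K) = dim ker((I - K)^*). We are in the second case, so we need both kernels. Kernel of I - K: (I - K) u = u - u (v·u) = u - u = 0, so ker(I - K) = span{u} = span{(1, -1, 0)} (it is exactly 1-dimensional because rank(I - K) = 2). Kernel of the adjoint: K is real, so (I - K)^* = I - K^T = I - v u^T, and (I - v u^T) v = v - v (u·v) = 0; hence ker((I - K)^*) = span{v} = span{(0, -1, 1)}. Therefore (I - K) x = y is solvable iff <y, v> = 0, i.e. iff -y_2 + y_3 = 0. When this holds, K y = u (v·y) = 0, so (I - K) y = y and x = y is a particular solution; the full solution set is the line x = y + c·u = y + c·(1, -1, 0), c ∈ C.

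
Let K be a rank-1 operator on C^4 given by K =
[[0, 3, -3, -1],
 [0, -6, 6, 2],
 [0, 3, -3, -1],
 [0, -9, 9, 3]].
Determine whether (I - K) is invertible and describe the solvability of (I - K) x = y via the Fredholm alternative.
(I - K) is invertible (det(I - K) = 7 ≠ 0), so for every y in C^4 the equation (I - K) x = y has a unique solution.

K has rank 1, so it is an outer product K = u v^T: every row of K is a multiple of one row vector. Reading off the entries, u = (-1, 2, -1, 3) and v = (0, -3, 3, 1) (row i of K equals u_i·v^T). A rank-one matrix u v^T satisfies K u = u (v·u) and kills the (3)-dimensional subspace v^⊥, so its characteristic polynomial is lambda^3 (lambda - v·u) with v·u = tr K = -6. Hence the eigenvalues of I - K are 1 (multiplicity 3) and 1 - (-6) = 7, so det(I - K) = 7. (Direct check: I - K =
[[1, -3, 3, 1],
 [0, 7, -6, -2],
 [0, -3, 4, 1],
 [0, 9, -9, -2]]
has determinant 7.) The finite-dimensional Fredholm alternative says: either (I - K) is invertible, or ker(I - K) ≠ {0} and then range(I - K) = ker((I - K)^*)^⊥, with dim ker(I - K) = dim ker((I - K)^*). Since det(I - K) ≠ 0, 1 is not an eigenvalue of K and ker(I - K) = {0}, so we are in the first case: for every y there is a unique x = (I - K)^(-1) y. Explicitly, by the Sherman–Morrison formula, (I - u v^T)^(-1) = I + u v^T/(1 - v·u), i.e. (I - K)^(-1) = I + K/(7).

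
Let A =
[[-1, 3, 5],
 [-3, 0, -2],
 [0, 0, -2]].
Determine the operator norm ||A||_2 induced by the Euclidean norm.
||A||_2 ≈ 6.3415 (= sqrt(largest eigenvalue of A^T A))

||A||_2 = sigma_max(A) = sqrt(lambda_max(A^T A)). Form the symmetric matrix M = A^T A =
[[10, -3, 1],
 [-3, 9, 15],
 [1, 15, 33]].
Its characteristic polynomial (trace, sum of principal 2x2 minors, determinant of M give the coefficients) is
  p(λ) = det(λ I - M) = λ^3 - 52λ^2 + 482λ - 324.
No integer candidate from the rational root theorem (±divisors of 324) is a root, so the roots are irrational. The cubic discriminant is Δ = 141394352 > 0, so there are three distinct real roots. p(0) = -324 and p(1) = 107 have opposite signs, so a root lies in (0, 1); Newton's method refines it to λ ≈ 0.7287. p(11) = 17 and p(12) = -300 have opposite signs, so a root lies in (11, 12); Newton's method refines it to λ ≈ 11.0567. p(40) = -244 and p(41) = 947 have opposite signs, so a root lies in (40, 41); Newton's method refines it to λ ≈ 40.2147. Check (Vieta): the three roots sum to 52, matching tr M = 52.
So the eigenvalues of A^T A are ≈ 0.7287, 11.0567, 40.2147 (all ≥ 0, as they must be for A^T A). The largest is λ_max ≈ 40.2147, hence ||A||_2 = sqrt(λ_max) ≈ 6.3415.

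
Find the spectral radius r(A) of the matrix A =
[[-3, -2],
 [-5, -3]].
r(A) = (6 + sqrt(40))/2 ≈ 6.1623

The eigenvalues of A are the roots of its characteristic polynomial. With M = A (coefficients from the trace and determinant):
  p(λ) = det(λ I - M) = λ^2 + 6λ - 1.
For λ^2 + 6λ - 1 the discriminant is 40. It is nonnegative but not a perfect square, so the roots are real and irrational: λ = (-6 ± sqrt(40))/2 ≈ 0.1623, -6.1623.
Thus the eigenvalues (to 4 decimals) are 0.1623 (modulus 0.1623); -6.1623 (modulus 6.1623). The spectral radius is the largest modulus: r(A) = (6 + sqrt(40))/2 ≈ 6.1623. (Cross-check: r(A) ≤ ||A||_2 ≈ 6.8541; equality holds whenever A is normal, though it can also hold for some non-normal A.)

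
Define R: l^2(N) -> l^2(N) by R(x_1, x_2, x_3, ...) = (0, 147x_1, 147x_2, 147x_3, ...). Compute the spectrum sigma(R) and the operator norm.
sigma(R) = closed disk {z in C : |z| ≤ 147}; ||R|| = 147

Note R = 147·U where U is the unit right shift (U x)_k = x_{k-1} (with x_0 := 0); so ||R|| = 147||U|| and sigma(R) = 147·sigma(U). ||R x||^2 = sum_{k≥1} |147x_k|^2 = 21609||x||^2, so ||R|| = 147 and sigma(R) ⊂ {|z| ≤ 147}. For any |lambda| < 147, the equation (R - lambda I) x = 0 forces x_1 = 0, then 147x_k = lambda x_{k+1} ⇒ x = 0, so R has no eigenvalues. But (R - lambda I) is not surjective for |lambda| < 147: solving (R - lambda I) x = e_1 would require x_n proportional to (lambda/147)^(-n), which is not in l^2. So every |lambda| < 147 lies in the residual spectrum. The boundary |lambda| = 147 is in the approximate point spectrum (the spectrum is closed). Hence sigma(R) is the closed disk of radius 147.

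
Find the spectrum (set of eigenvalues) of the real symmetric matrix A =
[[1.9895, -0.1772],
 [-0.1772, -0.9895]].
sigma(A) ≈ {-1, 2}

A is real symmetric, so its spectrum consists of real eigenvalues. Expanding the characteristic polynomial of the displayed matrix gives
  det(λ I - A) = p(λ) = λ^2 + (-1)λ + (-2).
Solving p(λ) = 0 yields eigenvalues ≈ -1, 2. (A is shown rounded to 4 decimals, so these recover the underlying integer eigenvalues to within that precision.)
Verification: the trace of A = 1 equals the sum of eigenvalues 1, and det(A) ≈ -2.0000 matches the eigenvalue product -2.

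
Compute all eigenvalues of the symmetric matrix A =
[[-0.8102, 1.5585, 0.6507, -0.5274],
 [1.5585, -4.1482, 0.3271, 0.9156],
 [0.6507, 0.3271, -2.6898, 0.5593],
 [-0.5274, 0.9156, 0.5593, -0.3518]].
sigma(A) ≈ {-5, -3, 0} (0 with multiplicity 2)

A is real symmetric, so its spectrum consists of real eigenvalues. Expanding the characteristic polynomial of the displayed matrix gives
  det(λ I - A) = p(λ) = λ^4 + (8)λ^3 + (15)λ^2 + (0)λ + (0).
Solving p(λ) = 0 yields eigenvalues ≈ -5, -3, 0, 0. (A is shown rounded to 4 decimals, so these recover the underlying integer eigenvalues to within that precision.)
Verification: the trace of A = -8 equals the sum of eigenvalues -8, and det(A) ≈ -0.0000 matches the eigenvalue product 0.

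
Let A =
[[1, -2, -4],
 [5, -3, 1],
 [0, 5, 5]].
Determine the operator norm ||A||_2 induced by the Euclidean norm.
||A||_2 ≈ 8.5298 (= sqrt(largest eigenvalue of A^T A))

||A||_2 = sigma_max(A) = sqrt(lambda_max(A^T A)). Form the symmetric matrix M = A^T A =
[[26, -17, 1],
 [-17, 38, 30],
 [1, 30, 42]].
Its characteristic polynomial (trace, sum of principal 2x2 minors, determinant of M give the coefficients) is
  p(λ) = det(λ I - M) = λ^3 - 106λ^2 + 2486λ - 4900.
No integer candidate from the rational root theorem (±divisors of 4900) is a root, so the roots are irrational. The cubic discriminant is Δ = 7234740832 > 0, so there are three distinct real roots. p(2) = -344 and p(3) = 1631 have opposite signs, so a root lies in (2, 3); Newton's method refines it to λ ≈ 2.1672. p(31) = 91 and p(32) = -1124 have opposite signs, so a root lies in (31, 32); Newton's method refines it to λ ≈ 31.0756. p(72) = -2164 and p(73) = 721 have opposite signs, so a root lies in (72, 73); Newton's method refines it to λ ≈ 72.7572. Check (Vieta): the three roots sum to 106, matching tr M = 106.
So the eigenvalues of A^T A are ≈ 2.1672, 31.0756, 72.7572 (all ≥ 0, as they must be for A^T A). The largest is λ_max ≈ 72.7572, hence ||A||_2 = sqrt(λ_max) ≈ 8.5298.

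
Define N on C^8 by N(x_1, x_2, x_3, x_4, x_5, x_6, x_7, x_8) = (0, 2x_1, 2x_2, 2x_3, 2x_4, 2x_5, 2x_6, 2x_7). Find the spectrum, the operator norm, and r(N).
sigma(N) = {0}; ||N|| = 2; r(N) = 0. (N is nilpotent with N^8 = 0.)

On C^8, N is a strictly lower-triangular matrix with 2 on the subdiagonal and zeros elsewhere, so its characteristic polynomial is lambda^8 and every eigenvalue is 0: sigma(N) = {0}. For the operator norm, N e_i = 2e_{i+1} for i = 1, ..., 7 and N e_8 = 0, so the singular values of N are 2 (with multiplicity 7) and 0; hence ||N|| = 2. The spectral radius r(N) = max|lambda| = 0. Note ||N|| > r(N) — characteristic of non-normal nilpotent operators. Indeed N^8 = 0.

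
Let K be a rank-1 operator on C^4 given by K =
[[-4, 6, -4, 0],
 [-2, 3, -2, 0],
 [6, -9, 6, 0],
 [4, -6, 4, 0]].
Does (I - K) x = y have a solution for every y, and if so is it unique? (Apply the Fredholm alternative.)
(I - K) is invertible (det(I - K) = -4 ≠ 0), so for every y in C^4 the equation (I - K) x = y has a unique solution.

K has rank 1, so it is an outer product K = u v^T: every row of K is a multiple of one row vector. Reading off the entries, u = (-2, -1, 3, 2) and v = (2, -3, 2, 0) (row i of K equals u_i·v^T). A rank-one matrix u v^T satisfies K u = u (v·u) and kills the (3)-dimensional subspace v^⊥, so its characteristic polynomial is lambda^3 (lambda - v·u) with v·u = tr K = 5. Hence the eigenvalues of I - K are 1 (multiplicity 3) and 1 - (5) = -4, so det(I - K) = -4. (Direct check: I - K =
[[5, -6, 4, 0],
 [2, -2, 2, 0],
 [-6, 9, -5, 0],
 [-4, 6, -4, 1]]
has determinant -4.) The finite-dimensional Fredholm alternative says: either (I - K) is invertible, or ker(I - K) ≠ {0} and then range(I - K) = ker((I - K)^*)^⊥, with dim ker(I - K) = dim ker((I - K)^*). Since det(I - K) ≠ 0, 1 is not an eigenvalue of K and ker(I - K) = {0}, so we are in the first case: for every y there is a unique x = (I - K)^(-1) y. Explicitly, by the Sherman–Morrison formula, (I - u v^T)^(-1) = I + u v^T/(1 - v·u), i.e. (I - K)^(-1) = I + K/(-4).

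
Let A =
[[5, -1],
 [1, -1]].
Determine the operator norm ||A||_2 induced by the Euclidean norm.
||A||_2 = sqrt((28 + sqrt(720))/2) ≈ 5.2361 (= sqrt(largest eigenvalue of A^T A))

||A||_2 = sigma_max(A) = sqrt(lambda_max(A^T A)). Form the symmetric matrix M = A^T A =
[[26, -6],
 [-6, 2]].
Its characteristic polynomial (trace, determinant of M give the coefficients) is
  p(λ) = det(λ I - M) = λ^2 - 28λ + 16.
For λ^2 - 28λ + 16 the discriminant is 720. It is nonnegative but not a perfect square, so the roots are real and irrational: λ = (28 ± sqrt(720))/2 ≈ 27.4164, 0.5836.
So the eigenvalues of A^T A are ≈ 0.5836, 27.4164 (all ≥ 0, as they must be for A^T A). The largest is λ_max = (28 + sqrt(720))/2 ≈ 27.4164, hence ||A||_2 = sqrt(λ_max) = sqrt((28 + sqrt(720))/2) ≈ 5.2361.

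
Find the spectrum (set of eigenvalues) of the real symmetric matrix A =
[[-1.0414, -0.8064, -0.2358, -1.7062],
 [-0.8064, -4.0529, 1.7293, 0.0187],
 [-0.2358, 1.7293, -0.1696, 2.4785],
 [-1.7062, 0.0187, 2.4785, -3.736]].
sigma(A) ≈ {-6, -4, -1, 2}

A is real symmetric, so its spectrum consists of real eigenvalues. Expanding the characteristic polynomial of the displayed matrix gives
  det(λ I - A) = p(λ) = λ^4 + (9)λ^3 + (12)λ^2 + (-43.9977)λ + (-47.9961).
Solving p(λ) = 0 yields eigenvalues ≈ -6, -4, -1, 2. (A is shown rounded to 4 decimals, so these recover the underlying integer eigenvalues to within that precision.)
Verification: the trace of A = -9 equals the sum of eigenvalues -9, and det(A) ≈ -47.9961 matches the eigenvalue product -48.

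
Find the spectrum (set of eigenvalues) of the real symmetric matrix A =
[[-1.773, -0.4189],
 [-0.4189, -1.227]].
sigma(A) ≈ {-2, -1}

A is real symmetric, so its spectrum consists of real eigenvalues. Expanding the characteristic polynomial of the displayed matrix gives
  det(λ I - A) = p(λ) = λ^2 + (3)λ + (2).
Solving p(λ) = 0 yields eigenvalues ≈ -2, -1. (A is shown rounded to 4 decimals, so these recover the underlying integer eigenvalues to within that precision.)
Verification: the trace of A = -3 equals the sum of eigenvalues -3, and det(A) ≈ 2.0000 matches the eigenvalue product 2.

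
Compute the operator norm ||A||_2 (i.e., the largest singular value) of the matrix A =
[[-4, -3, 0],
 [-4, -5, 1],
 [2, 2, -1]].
||A||_2 ≈ 8.6132 (= sqrt(largest eigenvalue of A^T A))

||A||_2 = sigma_max(A) = sqrt(lambda_max(A^T A)). Form the symmetric matrix M = A^T A =
[[36, 36, -6],
 [36, 38, -7],
 [-6, -7, 2]].
Its characteristic polynomial (trace, sum of principal 2x2 minors, determinant of M give the coefficients) is
  p(λ) = det(λ I - M) = λ^3 - 76λ^2 + 135λ - 36.
No integer candidate from the rational root theorem (±divisors of 36) is a root, so the roots are irrational. The cubic discriminant is Δ = 38827044 > 0, so there are three distinct real roots. p(0) = -36 and p(1) = 24 have opposite signs, so a root lies in (0, 1); Newton's method refines it to λ ≈ 0.3264. p(1) = 24 and p(2) = -62 have opposite signs, so a root lies in (1, 2); Newton's method refines it to λ ≈ 1.4868. p(74) = -998 and p(75) = 4464 have opposite signs, so a root lies in (74, 75); Newton's method refines it to λ ≈ 74.1868. Check (Vieta): the three roots sum to 76, matching tr M = 76.
So the eigenvalues of A^T A are ≈ 0.3264, 1.4868, 74.1868 (all ≥ 0, as they must be for A^T A). The largest is λ_max ≈ 74.1868, hence ||A||_2 = sqrt(λ_max) ≈ 8.6132.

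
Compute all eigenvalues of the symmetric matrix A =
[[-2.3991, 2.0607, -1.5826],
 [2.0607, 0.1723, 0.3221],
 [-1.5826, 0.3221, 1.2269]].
sigma(A) ≈ {-4, 1, 2}

A is real symmetric, so its spectrum consists of real eigenvalues. Expanding the characteristic polynomial of the displayed matrix gives
  det(λ I - A) = p(λ) = λ^3 + (1)λ^2 + (-10)λ + (8).
Solving p(λ) = 0 yields eigenvalues ≈ -4, 1, 2. (A is shown rounded to 4 decimals, so these recover the underlying integer eigenvalues to within that precision.)
Verification: the trace of A = -1 equals the sum of eigenvalues -1, and det(A) ≈ -8.0007 matches the eigenvalue product -8.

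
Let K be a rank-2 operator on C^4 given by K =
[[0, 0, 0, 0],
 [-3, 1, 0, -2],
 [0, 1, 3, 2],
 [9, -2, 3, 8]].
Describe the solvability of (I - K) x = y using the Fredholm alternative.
(I - K) is invertible (det(I - K) = 14 ≠ 0), so for every y in C^4 the equation (I - K) x = y has a unique solution.

K has rank 2 and factors as K = U V^T = u1 v1^T + u2 v2^T with u1 = (0, 1, 0, -3), v1 = (-3, 1, 0, -2), u2 = (0, 0, -1, -1), v2 = (0, -1, -3, -2) (multiplying out reproduces the displayed K). The nonzero eigenvalues of U V^T coincide with those of the 2 x 2 matrix G = V^T U = [[v1·u1, v1·u2], [v2·u1, v2·u2]] = [[7, 2], [5, 5]], and by the Sylvester determinant identity det(I_4 - U V^T) = det(I_2 - V^T U) = det([[-6, -2], [-5, -4]]) = (-6)(-4) - (-2)(-5) = 14. (Direct check: I - K =
[[1, 0, 0, 0],
 [3, 0, 0, 2],
 [0, -1, -2, -2],
 [-9, 2, -3, -7]]
has determinant 14.) The finite-dimensional Fredholm alternative says: either (I - K) is invertible, or ker(I - K) ≠ {0} and then range(I - K) = ker((I - K)^*)^⊥, with dim ker(I - K) = dim ker((I - K)^*). Since det(I - K) ≠ 0, 1 is not an eigenvalue of K and ker(I - K) = {0}, so we are in the first case: for every y there is a unique x = (I - K)^(-1) y. (Explicitly, by the Woodbury identity, (I - U V^T)^(-1) = I + U (I_2 - G)^(-1) V^T.)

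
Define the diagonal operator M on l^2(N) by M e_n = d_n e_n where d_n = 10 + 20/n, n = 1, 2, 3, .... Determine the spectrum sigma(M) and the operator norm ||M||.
sigma(M) = {10 + 20/n : n ≥ 1} ∪ {10}; ||M|| = 30

A bounded diagonal operator on l^2 with diagonal entries d_n has spectrum equal to the closure of {d_n : n ≥ 1}: every d_n is an eigenvalue (with eigenvector e_n), so {d_n} ⊂ sigma(M); the spectrum is closed, so its closure is too; and for lambda not in the closure, (M - lambda I) has bounded inverse (the diagonal entries 1/(d_n - lambda) are bounded). For our sequence d_n = 10 + 20/n, n = 1, 2, 3, ...:
  - {d_n} = {10 + 20/n : n ≥ 1}; the only limit point is 10
  - closure = {10 + 20/n : n ≥ 1} ∪ {10}
For the norm: a diagonal operator has ||M|| = sup_n |d_n|. Here d_n = 10 + 20/n is positive and decreasing, so sup_n |d_n| = d_1 = 10 + 20 = 30. So ||M|| = 30.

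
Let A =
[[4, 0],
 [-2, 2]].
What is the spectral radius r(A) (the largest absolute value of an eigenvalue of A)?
r(A) = 4

The eigenvalues of A are the roots of its characteristic polynomial. With M = A (coefficients from the trace and determinant):
  p(λ) = det(λ I - M) = λ^2 - 6λ + 8.
For λ^2 - 6λ + 8 the discriminant is 4. It is a perfect square (2^2), so the roots are rational: λ = (6 ± 2)/2 = 4, 2.
Thus the eigenvalues (to 4 decimals) are 4 (modulus 4); 2 (modulus 2). The spectral radius is the largest modulus: r(A) = 4. (Cross-check: r(A) ≤ ||A||_2 ≈ 4.5765; equality holds whenever A is normal, though it can also hold for some non-normal A.)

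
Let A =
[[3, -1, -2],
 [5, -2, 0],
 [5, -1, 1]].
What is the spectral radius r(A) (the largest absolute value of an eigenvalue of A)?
r(A) ≈ 3.5394

The eigenvalues of A are the roots of its characteristic polynomial. With M = A (coefficients from the trace, the sum of principal 2x2 minors, and det A):
  p(λ) = det(λ I - M) = λ^3 - 2λ^2 + 10λ + 11.
No integer candidate from the rational root theorem (±divisors of 11) is a root, so the roots are irrational. The cubic discriminant is Δ = -10475 < 0, so there is one real root and a complex-conjugate pair. p(-1) = -2 and p(0) = 11 have opposite signs, so a root lies in (-1, 0); Newton's method refines it to λ ≈ -0.8781. Dividing out (λ - (-0.8781)) leaves approximately λ^2 - 2.8781λ + 12.5272. For λ^2 - 2.8781λ + 12.5272 the discriminant is -41.8255. It is negative, so the remaining roots are the complex-conjugate pair λ ≈ 1.439 ± 3.2336i. Their product equals the constant term, so |λ|^2 ≈ 12.5272 and |λ| ≈ 3.5394.
Thus the eigenvalues (to 4 decimals) are -0.8781 (modulus 0.8781); 1.439 ± 3.2336i (modulus 3.5394). The spectral radius is the largest modulus: r(A) ≈ 3.5394. (Cross-check: r(A) ≤ ||A||_2 ≈ 8.035; equality holds whenever A is normal, though it can also hold for some non-normal A.)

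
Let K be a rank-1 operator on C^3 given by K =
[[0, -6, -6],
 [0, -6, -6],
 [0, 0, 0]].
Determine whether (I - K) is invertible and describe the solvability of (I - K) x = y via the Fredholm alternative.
(I - K) is invertible (det(I - K) = 7 ≠ 0), so for every y in C^3 the equation (I - K) x = y has a unique solution.

K has rank 1, so it is an outer product K = u v^T: every row of K is a multiple of one row vector. Reading off the entries, u = (-2, -2, 0) and v = (0, 3, 3) (row i of K equals u_i·v^T). A rank-one matrix u v^T satisfies K u = u (v·u) and kills the (2)-dimensional subspace v^⊥, so its characteristic polynomial is lambda^2 (lambda - v·u) with v·u = tr K = -6. Hence the eigenvalues of I - K are 1 (multiplicity 2) and 1 - (-6) = 7, so det(I - K) = 7. (Direct check: I - K =
[[1, 6, 6],
 [0, 7, 6],
 [0, 0, 1]]
has determinant 7.) The finite-dimensional Fredholm alternative says: either (I - K) is invertible, or ker(I - K) ≠ {0} and then range(I - K) = ker((I - K)^*)^⊥, with dim ker(I - K) = dim ker((I - K)^*). Since det(I - K) ≠ 0, 1 is not an eigenvalue of K and ker(I - K) = {0}, so we are in the first case: for every y there is a unique x = (I - K)^(-1) y. Explicitly, by the Sherman–Morrison formula, (I - u v^T)^(-1) = I + u v^T/(1 - v·u), i.e. (I - K)^(-1) = I + K/(7).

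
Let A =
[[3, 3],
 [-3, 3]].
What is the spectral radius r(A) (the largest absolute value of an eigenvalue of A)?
r(A) = sqrt(18) ≈ 4.2426

The eigenvalues of A are the roots of its characteristic polynomial. With M = A (coefficients from the trace and determinant):
  p(λ) = det(λ I - M) = λ^2 - 6λ + 18.
For λ^2 - 6λ + 18 the discriminant is -36. It is negative, so the roots are the complex-conjugate pair λ = 3 ± (sqrt(36)/2) i ≈ 3 ± 3i. For a conjugate pair the product of the roots equals the constant term, so |λ|^2 = 18 and |λ| = sqrt(18) ≈ 4.2426.
Thus the eigenvalues (to 4 decimals) are 3 ± 3i (modulus 4.2426). The spectral radius is the largest modulus: r(A) = sqrt(18) ≈ 4.2426. (Cross-check: r(A) ≤ ||A||_2 ≈ 4.2426; equality holds whenever A is normal, though it can also hold for some non-normal A.)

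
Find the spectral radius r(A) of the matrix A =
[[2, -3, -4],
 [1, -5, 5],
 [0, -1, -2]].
r(A) ≈ 3.9879

The eigenvalues of A are the roots of its characteristic polynomial. With M = A (coefficients from the trace, the sum of principal 2x2 minors, and det A):
  p(λ) = det(λ I - M) = λ^3 + 5λ^2 + 4λ - 28.
No integer candidate from the rational root theorem (±divisors of 28) is a root, so the roots are irrational. The cubic discriminant is Δ = -17104 < 0, so there is one real root and a complex-conjugate pair. p(1) = -18 and p(2) = 8 have opposite signs, so a root lies in (1, 2); Newton's method refines it to λ ≈ 1.7607. Dividing out (λ - (1.7607)) leaves approximately λ^2 + 6.7607λ + 15.9032. For λ^2 + 6.7607λ + 15.9032 the discriminant is -17.9063. It is negative, so the remaining roots are the complex-conjugate pair λ ≈ -3.3803 ± 2.1158i. Their product equals the constant term, so |λ|^2 ≈ 15.9032 and |λ| ≈ 3.9879.
Thus the eigenvalues (to 4 decimals) are 1.7607 (modulus 1.7607); -3.3803 ± 2.1158i (modulus 3.9879). The spectral radius is the largest modulus: r(A) ≈ 3.9879. (Cross-check: r(A) ≤ ||A||_2 ≈ 7.236; equality holds whenever A is normal, though it can also hold for some non-normal A.)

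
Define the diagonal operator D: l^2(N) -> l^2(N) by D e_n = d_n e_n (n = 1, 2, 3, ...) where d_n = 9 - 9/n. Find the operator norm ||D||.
||D|| = 9

For a diagonal operator on l^2 with entries d_n, ||D|| = sup_n |d_n|. Here d_1 = 0, d_2 = 9/2, ..., and d_n = 9 - 9/n increases monotonically toward 9. All terms lie in [0, 9), so |d_n| = d_n and the supremum is the limit 9, which is not attained by any individual d_n. Hence ||D|| = 9.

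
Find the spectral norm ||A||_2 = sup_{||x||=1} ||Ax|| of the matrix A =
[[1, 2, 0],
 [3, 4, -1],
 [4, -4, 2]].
||A||_2 ≈ 6.3992 (= sqrt(largest eigenvalue of A^T A))

||A||_2 = sigma_max(A) = sqrt(lambda_max(A^T A)). Form the symmetric matrix M = A^T A =
[[26, -2, 5],
 [-2, 36, -12],
 [5, -12, 5]].
Its characteristic polynomial (trace, sum of principal 2x2 minors, determinant of M give the coefficients) is
  p(λ) = det(λ I - M) = λ^3 - 67λ^2 + 1073λ - 256.
No integer candidate from the rational root theorem (±divisors of 256) is a root, so the roots are irrational. The cubic discriminant is Δ = 248334757 > 0, so there are three distinct real roots. p(0) = -256 and p(1) = 751 have opposite signs, so a root lies in (0, 1); Newton's method refines it to λ ≈ 0.2422. p(25) = 319 and p(26) = -74 have opposite signs, so a root lies in (25, 26); Newton's method refines it to λ ≈ 25.8078. p(40) = -536 and p(41) = 31 have opposite signs, so a root lies in (40, 41); Newton's method refines it to λ ≈ 40.9499. Check (Vieta): the three roots sum to 67, matching tr M = 67.
So the eigenvalues of A^T A are ≈ 0.2422, 25.8078, 40.9499 (all ≥ 0, as they must be for A^T A). The largest is λ_max ≈ 40.9499, hence ||A||_2 = sqrt(λ_max) ≈ 6.3992.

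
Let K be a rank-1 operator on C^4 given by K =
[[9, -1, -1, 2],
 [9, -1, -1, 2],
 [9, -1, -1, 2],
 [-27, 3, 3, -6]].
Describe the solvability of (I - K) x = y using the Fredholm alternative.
(I - K) is singular (det(I - K) = 0, i.e. 1 ∈ sigma(K)). (I - K) x = y is solvable iff y ⊥ ker((I - K)^*) = span{(9, -1, -1, 2)}, i.e. iff 9y_1 - y_2 - y_3 + 2y_4 = 0. When solvable, the solutions are x = y + c·(1, 1, 1, -3), c arbitrary (ker(I - K) = span{(1, 1, 1, -3)}, dimension 1).

K has rank 1, so it is an outer product K = u v^T: every row of K is a multiple of one row vector. Reading off the entries, u = (1, 1, 1, -3) and v = (9, -1, -1, 2) (row i of K equals u_i·v^T). A rank-one matrix u v^T satisfies K u = u (v·u) and kills the (3)-dimensional subspace v^⊥, so its characteristic polynomial is lambda^3 (lambda - v·u) with v·u = tr K = 1. Hence the eigenvalues of I - K are 1 (multiplicity 3) and 1 - (1) = 0, so det(I - K) = 0. (Direct check: I - K =
[[-8, 1, 1, -2],
 [-9, 2, 1, -2],
 [-9, 1, 2, -2],
 [27, -3, -3, 7]]
has determinant 0.) So 1 is an eigenvalue of K and (I - K) is not invertible. The finite-dimensional Fredholm alternative says: either (I - K) is invertible, or ker(I - K) ≠ {0} and then range(I - K) = ker((I - K)^*)^⊥, with dim ker(I - K) = dim ker((I - K)^*). We are in the second case, so we need both kernels. Kernel of I - K: (I - K) u = u - u (v·u) = u - u = 0, so ker(I - K) = span{u} = span{(1, 1, 1, -3)} (it is exactly 1-dimensional because rank(I - K) = 3). Kernel of the adjoint: K is real, so (I - K)^* = I - K^T = I - v u^T, and (I - v u^T) v = v - v (u·v) = 0; hence ker((I - K)^*) = span{v} = span{(9, -1, -1, 2)}. Therefore (I - K) x = y is solvable iff <y, v> = 0, i.e. iff 9y_1 - y_2 - y_3 + 2y_4 = 0. When this holds, K y = u (v·y) = 0, so (I - K) y = y and x = y is a particular solution; the full solution set is the line x = y + c·u = y + c·(1, 1, 1, -3), c ∈ C.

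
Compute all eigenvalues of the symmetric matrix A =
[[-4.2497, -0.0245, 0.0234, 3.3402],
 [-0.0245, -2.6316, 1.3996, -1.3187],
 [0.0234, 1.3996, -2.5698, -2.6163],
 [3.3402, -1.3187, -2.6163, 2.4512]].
sigma(A) ≈ {-6, -4, -2, 5}

A is real symmetric, so its spectrum consists of real eigenvalues. Expanding the characteristic polynomial of the displayed matrix gives
  det(λ I - A) = p(λ) = λ^4 + (7)λ^3 + (-16)λ^2 + (-171.9989)λ + (-239.9973).
Solving p(λ) = 0 yields eigenvalues ≈ -6, -4, -2, 5. (A is shown rounded to 4 decimals, so these recover the underlying integer eigenvalues to within that precision.)
Verification: the trace of A = -7 equals the sum of eigenvalues -7, and det(A) ≈ -239.9973 matches the eigenvalue product -240.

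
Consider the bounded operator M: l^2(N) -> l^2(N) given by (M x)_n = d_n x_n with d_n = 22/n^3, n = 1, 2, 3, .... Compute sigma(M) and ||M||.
sigma(M) = {22/n^3 : n ≥ 1} ∪ {0}; ||M|| = 22

A bounded diagonal operator on l^2 with diagonal entries d_n has spectrum equal to the closure of {d_n : n ≥ 1}: every d_n is an eigenvalue (with eigenvector e_n), so {d_n} ⊂ sigma(M); the spectrum is closed, so its closure is too; and for lambda not in the closure, (M - lambda I) has bounded inverse (the diagonal entries 1/(d_n - lambda) are bounded). For our sequence d_n = 22/n^3, n = 1, 2, 3, ...:
  - {d_n} = {22/n^3 : n ≥ 1}; the only limit point is 0
  - closure = {22/n^3 : n ≥ 1} ∪ {0}
For the norm: a diagonal operator has ||M|| = sup_n |d_n|. Here d_n = 22/n^3 is positive and decreasing, so sup_n |d_n| = d_1 = 22. So ||M|| = 22.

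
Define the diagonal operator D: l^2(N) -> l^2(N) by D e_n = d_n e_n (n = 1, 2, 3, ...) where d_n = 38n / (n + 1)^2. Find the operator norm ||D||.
||D|| = 19/2 (attained at n = 1)

For D diagonal, ||D|| = sup_n |d_n|. Treat f(x) = 38x / (x + 1)^2 for real x > 0. By the quotient rule, f'(x) = 38(1 - x)/(x + 1)^3, which is positive for x < 1 and negative for x > 1. So f has a unique maximum at x = 1, and since 1 is a positive integer, the supremum over n ≥ 1 is attained at n = 1: d_1 = 38·1/(1 + 1)^2 = 38·1/4 = 19/2. Hence ||D|| = 19/2.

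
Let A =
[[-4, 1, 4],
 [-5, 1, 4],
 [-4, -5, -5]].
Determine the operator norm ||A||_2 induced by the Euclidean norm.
||A||_2 ≈ 9.0047 (= sqrt(largest eigenvalue of A^T A))

||A||_2 = sigma_max(A) = sqrt(lambda_max(A^T A)). Form the symmetric matrix M = A^T A =
[[57, 11, -16],
 [11, 27, 33],
 [-16, 33, 57]].
Its characteristic polynomial (trace, sum of principal 2x2 minors, determinant of M give the coefficients) is
  p(λ) = det(λ I - M) = λ^3 - 141λ^2 + 4861λ - 225.
No integer candidate from the rational root theorem (±divisors of 225) is a root, so the roots are irrational. The cubic discriminant is Δ = 10577621552 > 0, so there are three distinct real roots. p(0) = -225 and p(1) = 4496 have opposite signs, so a root lies in (0, 1); Newton's method refines it to λ ≈ 0.0463. p(59) = 1132 and p(60) = -165 have opposite signs, so a root lies in (59, 60); Newton's method refines it to λ ≈ 59.8695. p(81) = -144 and p(82) = 1661 have opposite signs, so a root lies in (81, 82); Newton's method refines it to λ ≈ 81.0842. Check (Vieta): the three roots sum to 141, matching tr M = 141.
So the eigenvalues of A^T A are ≈ 0.0463, 59.8695, 81.0842 (all ≥ 0, as they must be for A^T A). The largest is λ_max ≈ 81.0842, hence ||A||_2 = sqrt(λ_max) ≈ 9.0047.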